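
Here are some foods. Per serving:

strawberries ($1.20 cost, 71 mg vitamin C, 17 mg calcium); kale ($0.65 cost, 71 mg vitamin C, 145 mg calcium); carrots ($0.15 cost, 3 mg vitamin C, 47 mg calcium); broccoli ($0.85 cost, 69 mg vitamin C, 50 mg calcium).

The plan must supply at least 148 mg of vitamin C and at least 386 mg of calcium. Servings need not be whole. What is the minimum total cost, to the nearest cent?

$1.61

For a min-cost LP with two ≥-constraints, a basic feasible solution has at most two positive variables.
strawberries only: max(148/71, 386/17) = 22.71 servings → $27.25.
kale only: max(148/71, 386/145) = 2.662 servings → $1.73.
carrots only: max(148/3, 386/47) = 49.33 servings → $7.40.
broccoli only: max(148/69, 386/50) = 7.72 servings → $6.56.
strawberries + kale with both targets exact would need a negative amount; discard.
strawberries + carrots with both tight: 1.764 servings and 7.575 servings → $3.25.
strawberries + broccoli: intersection lies outside the first quadrant.
kale + carrots with both tight: 1.998 servings and 2.049 servings → $1.61.
kale + broccoli: the both-tight solution has a negative serving — not a feasible corner.
carrots + broccoli with both tight: 6.219 servings and 1.875 servings → $2.53.
Cheapest feasible corner: $1.61.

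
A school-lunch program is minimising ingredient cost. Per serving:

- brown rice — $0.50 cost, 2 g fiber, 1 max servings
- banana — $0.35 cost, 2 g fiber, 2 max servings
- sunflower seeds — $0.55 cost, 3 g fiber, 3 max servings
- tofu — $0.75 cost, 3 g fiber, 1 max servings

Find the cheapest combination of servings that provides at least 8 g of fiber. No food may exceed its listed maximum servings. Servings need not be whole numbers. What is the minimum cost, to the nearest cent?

Cost per g of fiber: banana $0.1750, sunflower seeds $0.1833, brown rice $0.2500, tofu $0.2500.
Take 2 servings of banana: +4.0 g fiber for $0.70 (total $0.70, still need 4.0 g).
Take 1.333 servings of sunflower seeds: +4.0 g fiber for $0.73 (total $1.43, still need 0.0 g).
Greedy by cheapest-per-g is optimal for a single linear constraint, so the minimum cost is $1.43.

$1.43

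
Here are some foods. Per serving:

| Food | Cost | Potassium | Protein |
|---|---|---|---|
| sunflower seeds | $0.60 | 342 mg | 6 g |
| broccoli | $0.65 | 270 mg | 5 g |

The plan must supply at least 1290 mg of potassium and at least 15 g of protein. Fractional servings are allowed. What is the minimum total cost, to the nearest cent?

sunflower seeds only: max(1290/342, 15/6) = 3.772 servings → $2.26.
broccoli only: max(1290/270, 15/5) = 4.778 servings → $3.11.
sunflower seeds + broccoli with both targets exact would need a negative amount; discard.
So the least-cost plan costs $2.26.

$2.26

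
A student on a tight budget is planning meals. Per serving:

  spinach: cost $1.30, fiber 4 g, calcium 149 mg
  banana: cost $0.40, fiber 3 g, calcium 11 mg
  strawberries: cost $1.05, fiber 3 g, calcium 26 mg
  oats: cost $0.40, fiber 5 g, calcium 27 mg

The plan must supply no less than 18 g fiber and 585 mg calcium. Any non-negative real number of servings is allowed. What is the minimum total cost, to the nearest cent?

$5.19

spinach only: max(18/4, 585/149) = 4.5 servings → $5.85.
banana only: max(18/3, 585/11) = 53.18 servings → $21.27.
strawberries only: max(18/3, 585/26) = 22.5 servings → $23.62.
oats only: max(18/5, 585/27) = 21.67 servings → $8.67.
spinach + banana with both tight: 3.864 servings and 0.8486 servings → $5.36.
spinach + strawberries with both tight: 3.752 servings and 0.9971 servings → $5.92.
spinach + oats with both tight: 3.829 servings and 0.5369 servings → $5.19.
banana + strawberries: the both-tight solution has a negative serving — not a feasible corner.
banana + oats with both targets exact would need a negative amount; discard.
strawberries + oats with both targets exact would need a negative amount; discard.
Cheapest feasible corner: $5.19.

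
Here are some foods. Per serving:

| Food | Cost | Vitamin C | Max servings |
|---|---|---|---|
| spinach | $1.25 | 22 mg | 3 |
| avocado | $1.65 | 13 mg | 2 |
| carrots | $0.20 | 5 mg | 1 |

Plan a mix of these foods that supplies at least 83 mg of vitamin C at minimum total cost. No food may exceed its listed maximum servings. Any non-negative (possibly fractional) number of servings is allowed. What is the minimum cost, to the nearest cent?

Cost per mg of vitamin C: carrots $0.0400, spinach $0.0568, avocado $0.1269.
Take 1 serving of carrots: +5.0 mg vitamin C for $0.20 (total $0.20, still need 78.0 mg).
Take 3 servings of spinach: +66.0 mg vitamin C for $3.75 (total $3.95, still need 12.0 mg).
Take 0.9231 servings of avocado: +12.0 mg vitamin C for $1.52 (total $5.47, still need 0.0 mg).
Greedy by cheapest-per-mg is optimal for a single linear constraint, so the minimum cost is $5.47.

$5.47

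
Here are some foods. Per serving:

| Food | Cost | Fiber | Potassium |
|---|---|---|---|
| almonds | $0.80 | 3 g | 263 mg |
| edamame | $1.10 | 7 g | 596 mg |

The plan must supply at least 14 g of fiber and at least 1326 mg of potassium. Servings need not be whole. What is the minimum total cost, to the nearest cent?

The cheapest plan sits at a corner of the feasible region — with two constraints it uses at most two foods.
almonds only: max(14/3, 1326/263) = 5.042 servings → $4.03.
edamame only: max(14/7, 1326/596) = 2.225 servings → $2.45.
almonds + edamame: the both-tight solution has a negative serving — not a feasible corner.
The minimum over all feasible corners is $2.45.

$2.45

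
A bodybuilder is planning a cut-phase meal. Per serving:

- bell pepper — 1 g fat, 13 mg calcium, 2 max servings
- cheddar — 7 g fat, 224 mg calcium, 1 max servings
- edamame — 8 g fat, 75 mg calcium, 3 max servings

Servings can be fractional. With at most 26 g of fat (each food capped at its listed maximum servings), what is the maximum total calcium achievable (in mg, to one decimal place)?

409.4 mg

Calcium per g fat: cheddar 32, bell pepper 13, edamame 9.375.
Take 1 serving of cheddar: uses 7 g fat, +224.0 mg calcium (running total 224.0 mg).
Take 2 servings of bell pepper: uses 2 g fat, +26.0 mg calcium (running total 250.0 mg).
Take 2.125 servings of edamame: uses 17 g fat, +159.4 mg calcium (running total 409.4 mg).
Filling greedily by calcium-per-g fat is optimal for one linear limit, giving 409.4 mg.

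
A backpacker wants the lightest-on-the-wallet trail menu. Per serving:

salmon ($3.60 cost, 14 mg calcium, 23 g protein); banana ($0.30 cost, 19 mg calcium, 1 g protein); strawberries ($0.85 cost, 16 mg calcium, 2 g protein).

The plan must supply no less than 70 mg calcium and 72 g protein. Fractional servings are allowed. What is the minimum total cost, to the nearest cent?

At the optimum either one food covers both requirements or two foods hit both targets exactly; no other combination can be cheaper.
salmon only: max(70/14, 72/23) = 5 servings → $18.00.
banana only: max(70/19, 72/1) = 72 servings → $21.60.
strawberries only: max(70/16, 72/2) = 36 servings → $30.60.
salmon + banana with both tight: 3.069 servings and 1.423 servings → $11.47.
salmon + strawberries with both tight: 2.976 servings and 1.771 servings → $12.22.
banana + strawberries: intersection lies outside the first quadrant.
Cheapest feasible corner: $11.47.

$11.47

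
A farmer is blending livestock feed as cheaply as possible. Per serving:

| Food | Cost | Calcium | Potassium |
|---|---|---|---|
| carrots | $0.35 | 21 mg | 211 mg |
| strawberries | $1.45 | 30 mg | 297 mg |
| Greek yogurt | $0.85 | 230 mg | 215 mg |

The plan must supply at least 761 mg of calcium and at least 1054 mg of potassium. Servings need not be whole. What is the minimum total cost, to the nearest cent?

Two binding constraints pin down two serving amounts, so the optimal mix uses at most two foods. The candidates are each food alone (scaled to the tighter of calcium/potassium) and each pair with both constraints tight.
carrots only: max(761/21, 1054/211) = 36.24 servings → $12.68.
strawberries only: max(761/30, 1054/297) = 25.37 servings → $36.78.
Greek yogurt only: max(761/230, 1054/215) = 4.902 servings → $4.17.
carrots + strawberries: the both-tight solution has a negative serving — not a feasible corner.
carrots + Greek yogurt with both tight: 1.79 servings and 3.145 servings → $3.30.
strawberries + Greek yogurt with both tight: 1.274 servings and 3.143 servings → $4.52.
Cheapest feasible corner: $3.30.

$3.30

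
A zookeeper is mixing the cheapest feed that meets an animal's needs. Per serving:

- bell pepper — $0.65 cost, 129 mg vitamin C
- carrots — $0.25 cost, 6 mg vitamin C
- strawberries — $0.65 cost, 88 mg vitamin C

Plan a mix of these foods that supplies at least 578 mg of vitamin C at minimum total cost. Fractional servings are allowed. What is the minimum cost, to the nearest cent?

Cost per mg of vitamin C: bell pepper $0.0050, strawberries $0.0074, carrots $0.0417.
With no serving limits, use only bell pepper: 578 mg / 129 mg = 4.481 servings × $0.65 = $2.91.

$2.91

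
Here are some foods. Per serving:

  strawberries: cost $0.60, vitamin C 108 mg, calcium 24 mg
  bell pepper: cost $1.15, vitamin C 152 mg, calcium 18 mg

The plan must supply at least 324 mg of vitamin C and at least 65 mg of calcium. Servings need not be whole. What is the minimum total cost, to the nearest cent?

$1.80

Compare the cost at each extreme point of the feasible region.
strawberries only: max(324/108, 65/24) = 3 servings → $1.80.
bell pepper only: max(324/152, 65/18) = 3.611 servings → $4.15.
strawberries + bell pepper with both tight: 2.376 servings and 0.4437 servings → $1.94.
The minimum over all feasible corners is $1.80.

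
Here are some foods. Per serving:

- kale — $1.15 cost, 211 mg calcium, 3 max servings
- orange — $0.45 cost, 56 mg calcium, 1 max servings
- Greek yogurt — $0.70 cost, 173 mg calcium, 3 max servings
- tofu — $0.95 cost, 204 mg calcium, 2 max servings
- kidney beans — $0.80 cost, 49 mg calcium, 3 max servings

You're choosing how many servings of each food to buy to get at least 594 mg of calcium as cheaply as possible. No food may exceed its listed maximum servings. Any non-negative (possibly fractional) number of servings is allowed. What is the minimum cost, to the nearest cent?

$2.45

Cost per mg of calcium: Greek yogurt $0.0040, tofu $0.0047, kale $0.0055, orange $0.0080, kidney beans $0.0163.
Take 3 servings of Greek yogurt: +519.0 mg calcium for $2.10 (total $2.10, still need 75.0 mg).
Take 0.3676 servings of tofu: +75.0 mg calcium for $0.35 (total $2.45, still need 0.0 mg).
Filling from the cheapest source first is optimal under one linear minimum: $2.45.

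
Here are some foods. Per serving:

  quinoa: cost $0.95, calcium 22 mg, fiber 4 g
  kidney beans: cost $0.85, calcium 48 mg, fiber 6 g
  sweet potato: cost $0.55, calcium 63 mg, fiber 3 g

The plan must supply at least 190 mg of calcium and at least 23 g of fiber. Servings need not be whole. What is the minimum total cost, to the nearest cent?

$3.28

Check every corner: each single food scaled to meet both minima, and each pair solved so both constraints bind.
quinoa only: max(190/22, 23/4) = 8.636 servings → $8.20.
kidney beans only: max(190/48, 23/6) = 3.958 servings → $3.36.
sweet potato only: max(190/63, 23/3) = 7.667 servings → $4.22.
quinoa + kidney beans: the both-tight solution has a negative serving — not a feasible corner.
quinoa + sweet potato with both tight: 4.726 servings and 1.366 servings → $5.24.
kidney beans + sweet potato with both tight: 3.756 servings and 0.1538 servings → $3.28.
The minimum over all feasible corners is $3.28.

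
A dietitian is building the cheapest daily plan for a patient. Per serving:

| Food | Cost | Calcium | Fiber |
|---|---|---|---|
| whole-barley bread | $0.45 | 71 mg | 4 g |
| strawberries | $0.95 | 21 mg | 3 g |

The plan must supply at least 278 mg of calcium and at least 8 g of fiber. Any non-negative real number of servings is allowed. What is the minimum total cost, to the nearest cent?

$1.76

At the optimum either one food covers both requirements or two foods hit both targets exactly; no other combination can be cheaper.
whole-barley bread only: max(278/71, 8/4) = 3.915 servings → $1.76.
strawberries only: max(278/21, 8/3) = 13.24 servings → $12.58.
whole-barley bread + strawberries: intersection lies outside the first quadrant.
The minimum over all feasible corners is $1.76.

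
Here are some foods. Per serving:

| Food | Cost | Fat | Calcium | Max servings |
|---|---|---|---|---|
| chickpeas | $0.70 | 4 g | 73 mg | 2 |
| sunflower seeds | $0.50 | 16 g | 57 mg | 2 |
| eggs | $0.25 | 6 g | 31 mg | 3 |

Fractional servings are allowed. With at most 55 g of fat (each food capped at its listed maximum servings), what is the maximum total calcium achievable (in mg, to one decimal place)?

Calcium per g fat: chickpeas 18.25, eggs 5.167, sunflower seeds 3.562.
Take 2 servings of chickpeas: uses 8 g fat, +146.0 mg calcium (running total 146.0 mg).
Take 3 servings of eggs: uses 18 g fat, +93.0 mg calcium (running total 239.0 mg).
Take 1.812 servings of sunflower seeds: uses 29 g fat, +103.3 mg calcium (running total 342.3 mg).
Greedy by best ratio exhausts the fat allowance optimally: 342.3 mg.

342.3 mg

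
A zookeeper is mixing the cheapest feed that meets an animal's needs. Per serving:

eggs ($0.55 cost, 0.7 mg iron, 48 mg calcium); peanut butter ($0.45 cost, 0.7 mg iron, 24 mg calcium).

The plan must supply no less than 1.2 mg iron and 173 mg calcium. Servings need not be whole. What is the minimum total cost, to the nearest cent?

$1.98

The cheapest plan sits at a corner of the feasible region — with two constraints it uses at most two foods.
eggs only: max(1.2/0.7, 173/48) = 3.604 servings → $1.98.
peanut butter only: max(1.2/0.7, 173/24) = 7.208 servings → $3.24.
eggs + peanut butter: the both-tight solution has a negative serving — not a feasible corner.
The minimum over all feasible corners is $1.98.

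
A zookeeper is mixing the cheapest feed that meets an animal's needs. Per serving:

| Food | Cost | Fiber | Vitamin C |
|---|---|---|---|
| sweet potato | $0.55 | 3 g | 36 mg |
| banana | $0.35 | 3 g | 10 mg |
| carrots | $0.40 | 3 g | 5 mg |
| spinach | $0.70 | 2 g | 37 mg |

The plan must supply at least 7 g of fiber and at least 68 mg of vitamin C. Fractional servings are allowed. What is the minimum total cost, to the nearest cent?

Compare the cost at each extreme point of the feasible region.
sweet potato only: max(7/3, 68/36) = 2.333 servings → $1.28.
banana only: max(7/3, 68/10) = 6.8 servings → $2.38.
carrots only: max(7/3, 68/5) = 13.6 servings → $5.44.
spinach only: max(7/2, 68/37) = 3.5 servings → $2.45.
sweet potato + banana with both tight: 1.718 servings and 0.6154 servings → $1.16.
sweet potato + carrots with both tight: 1.817 servings and 0.5161 servings → $1.21.
sweet potato + spinach with both targets exact would need a negative amount; discard.
banana + carrots: the both-tight solution has a negative serving — not a feasible corner.
banana + spinach with both tight: 1.352 servings and 1.473 servings → $1.50.
carrots + spinach with both tight: 1.218 servings and 1.673 servings → $1.66.
The minimum over all feasible corners is $1.16.

$1.16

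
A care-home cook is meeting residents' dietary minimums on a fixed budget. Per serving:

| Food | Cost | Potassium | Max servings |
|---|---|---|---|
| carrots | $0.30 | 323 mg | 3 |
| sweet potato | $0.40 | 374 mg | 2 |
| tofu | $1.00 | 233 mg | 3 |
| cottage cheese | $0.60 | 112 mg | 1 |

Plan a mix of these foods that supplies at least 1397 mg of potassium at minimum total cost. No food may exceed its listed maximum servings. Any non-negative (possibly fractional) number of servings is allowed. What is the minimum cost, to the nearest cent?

$1.36

Cost per mg of potassium: carrots $0.0009, sweet potato $0.0011, tofu $0.0043, cottage cheese $0.0054.
Take 3 servings of carrots: +969.0 mg potassium for $0.90 (total $0.90, still need 428.0 mg).
Take 1.144 servings of sweet potato: +428.0 mg potassium for $0.46 (total $1.36, still need 0.0 mg).
Greedy by cheapest-per-mg is optimal for a single linear constraint, so the minimum cost is $1.36.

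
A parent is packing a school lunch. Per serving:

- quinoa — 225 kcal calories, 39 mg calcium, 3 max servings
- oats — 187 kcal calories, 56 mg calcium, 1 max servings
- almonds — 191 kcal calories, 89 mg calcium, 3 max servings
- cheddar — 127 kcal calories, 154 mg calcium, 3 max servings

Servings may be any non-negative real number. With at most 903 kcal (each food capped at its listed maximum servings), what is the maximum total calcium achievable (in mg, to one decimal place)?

705.2 mg

Calcium per kcal: cheddar 1.213, almonds 0.466, oats 0.2995, quinoa 0.1733.
Take 3 servings of cheddar: uses 381 kcal, +462.0 mg calcium (running total 462.0 mg).
Take 2.733 servings of almonds: uses 522 kcal, +243.2 mg calcium (running total 705.2 mg).
Greedy by best ratio exhausts the calories allowance optimally: 705.2 mg.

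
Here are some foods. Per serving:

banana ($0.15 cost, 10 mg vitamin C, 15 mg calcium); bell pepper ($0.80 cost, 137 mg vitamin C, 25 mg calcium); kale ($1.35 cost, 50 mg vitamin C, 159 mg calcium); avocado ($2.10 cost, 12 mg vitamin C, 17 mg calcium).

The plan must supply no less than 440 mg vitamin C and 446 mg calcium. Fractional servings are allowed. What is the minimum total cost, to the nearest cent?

$5.11

The cheapest plan sits at a corner of the feasible region — with two constraints it uses at most two foods.
banana only: max(440/10, 446/15) = 44 servings → $6.60.
bell pepper only: max(440/137, 446/25) = 17.84 servings → $14.27.
kale only: max(440/50, 446/159) = 8.8 servings → $11.88.
avocado only: max(440/12, 446/17) = 36.67 servings → $77.00.
banana + bell pepper with both tight: 27.76 servings and 1.186 servings → $5.11.
banana + kale: the both-tight solution has a negative serving — not a feasible corner.
banana + avocado: the both-tight solution has a negative serving — not a feasible corner.
bell pepper + kale with both tight: 2.321 servings and 2.44 servings → $5.15.
bell pepper + avocado with both tight: 1.049 servings and 24.69 servings → $52.69.
kale + avocado: the both-tight solution has a negative serving — not a feasible corner.
So the least-cost plan costs $5.11.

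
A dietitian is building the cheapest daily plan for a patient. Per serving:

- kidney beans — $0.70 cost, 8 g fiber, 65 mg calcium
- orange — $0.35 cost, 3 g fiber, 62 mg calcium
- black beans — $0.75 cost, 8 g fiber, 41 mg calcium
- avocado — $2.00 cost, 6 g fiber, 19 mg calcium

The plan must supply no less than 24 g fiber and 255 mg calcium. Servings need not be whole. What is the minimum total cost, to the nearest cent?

$2.24

An LP optimum is at a vertex; with two nutrient constraints at most two foods are used. Check each candidate.
kidney beans only: max(24/8, 255/65) = 3.923 servings → $2.75.
orange only: max(24/3, 255/62) = 8 servings → $2.80.
black beans only: max(24/8, 255/41) = 6.22 servings → $4.66.
avocado only: max(24/6, 255/19) = 13.42 servings → $26.84.
kidney beans + orange with both tight: 2.402 servings and 1.595 servings → $2.24.
kidney beans + black beans: intersection lies outside the first quadrant.
kidney beans + avocado: the both-tight solution has a negative serving — not a feasible corner.
orange + black beans with both tight: 2.831 servings and 1.938 servings → $2.44.
orange + avocado with both tight: 3.41 servings and 2.295 servings → $5.78.
black beans + avocado with both targets exact would need a negative amount; discard.
Cheapest feasible corner: $2.24.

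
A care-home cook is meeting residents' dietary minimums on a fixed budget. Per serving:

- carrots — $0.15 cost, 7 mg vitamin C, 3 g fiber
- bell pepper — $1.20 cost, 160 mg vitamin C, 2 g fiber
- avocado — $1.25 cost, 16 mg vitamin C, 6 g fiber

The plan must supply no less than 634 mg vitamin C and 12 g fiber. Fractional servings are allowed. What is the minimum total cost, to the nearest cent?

$4.89

carrots only: max(634/7, 12/3) = 90.57 servings → $13.59.
bell pepper only: max(634/160, 12/2) = 6 servings → $7.20.
avocado only: max(634/16, 12/6) = 39.62 servings → $49.53.
carrots + bell pepper with both tight: 1.399 servings and 3.901 servings → $4.89.
carrots + avocado: the both-tight solution has a negative serving — not a feasible corner.
bell pepper + avocado with both tight: 3.892 servings and 0.7026 servings → $5.55.
The minimum over all feasible corners is $4.89.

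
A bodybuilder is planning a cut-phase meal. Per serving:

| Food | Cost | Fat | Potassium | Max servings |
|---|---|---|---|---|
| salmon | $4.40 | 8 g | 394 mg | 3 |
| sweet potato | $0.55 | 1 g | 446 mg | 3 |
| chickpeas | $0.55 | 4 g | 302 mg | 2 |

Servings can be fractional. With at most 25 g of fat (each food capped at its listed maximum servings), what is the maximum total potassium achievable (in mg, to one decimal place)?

Potassium per g fat: sweet potato 446, chickpeas 75.5, salmon 49.25.
Take 3 servings of sweet potato: uses 3 g fat, +1338.0 mg potassium (running total 1338.0 mg).
Take 2 servings of chickpeas: uses 8 g fat, +604.0 mg potassium (running total 1942.0 mg).
Take 1.75 servings of salmon: uses 14 g fat, +689.5 mg potassium (running total 2631.5 mg).
Filling greedily by potassium-per-g fat is optimal for one linear limit, giving 2631.5 mg.

2631.5 mg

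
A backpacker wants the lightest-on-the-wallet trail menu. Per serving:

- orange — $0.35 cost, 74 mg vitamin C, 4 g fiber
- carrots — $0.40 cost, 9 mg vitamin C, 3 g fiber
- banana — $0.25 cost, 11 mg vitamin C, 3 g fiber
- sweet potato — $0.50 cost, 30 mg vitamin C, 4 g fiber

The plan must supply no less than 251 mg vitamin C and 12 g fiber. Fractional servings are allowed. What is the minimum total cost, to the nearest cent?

$1.19

orange only: max(251/74, 12/4) = 3.392 servings → $1.19.
carrots only: max(251/9, 12/3) = 27.89 servings → $11.16.
banana only: max(251/11, 12/3) = 22.82 servings → $5.70.
sweet potato only: max(251/30, 12/4) = 8.367 servings → $4.18.
orange + carrots: the both-tight solution has a negative serving — not a feasible corner.
orange + banana: intersection lies outside the first quadrant.
orange + sweet potato with both targets exact would need a negative amount; discard.
carrots + banana with both targets exact would need a negative amount; discard.
carrots + sweet potato: intersection lies outside the first quadrant.
banana + sweet potato: intersection lies outside the first quadrant.
Cheapest feasible corner: $1.19.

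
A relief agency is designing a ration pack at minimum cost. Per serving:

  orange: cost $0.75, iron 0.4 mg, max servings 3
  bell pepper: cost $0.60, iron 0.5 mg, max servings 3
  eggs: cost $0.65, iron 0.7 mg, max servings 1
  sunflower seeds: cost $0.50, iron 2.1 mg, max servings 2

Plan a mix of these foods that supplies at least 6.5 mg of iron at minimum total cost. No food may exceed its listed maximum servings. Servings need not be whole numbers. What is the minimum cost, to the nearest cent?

$3.64

Cost per mg of iron: sunflower seeds $0.2381, eggs $0.9286, bell pepper $1.2000, orange $1.8750.
Take 2 servings of sunflower seeds: +4.2 mg iron for $1.00 (total $1.00, still need 2.3 mg).
Take 1 serving of eggs: +0.7 mg iron for $0.65 (total $1.65, still need 1.6 mg).
Take 3 servings of bell pepper: +1.5 mg iron for $1.80 (total $3.45, still need 0.1 mg).
Take 0.25 servings of orange: +0.1 mg iron for $0.19 (total $3.64, still need 0.0 mg).
Filling from the cheapest source first is optimal under one linear minimum: $3.64.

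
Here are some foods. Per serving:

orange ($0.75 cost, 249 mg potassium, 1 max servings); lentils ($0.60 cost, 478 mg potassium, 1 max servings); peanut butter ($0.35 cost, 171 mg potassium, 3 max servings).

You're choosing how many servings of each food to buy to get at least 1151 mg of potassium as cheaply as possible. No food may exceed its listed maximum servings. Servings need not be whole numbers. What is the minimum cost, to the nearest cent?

Cost per mg of potassium: lentils $0.0013, peanut butter $0.0020, orange $0.0030.
Take 1 serving of lentils: +478.0 mg potassium for $0.60 (total $0.60, still need 673.0 mg).
Take 3 servings of peanut butter: +513.0 mg potassium for $1.05 (total $1.65, still need 160.0 mg).
Take 0.6426 servings of orange: +160.0 mg potassium for $0.48 (total $2.13, still need 0.0 mg).
Greedy by cheapest-per-mg is optimal for a single linear constraint, so the minimum cost is $2.13.

$2.13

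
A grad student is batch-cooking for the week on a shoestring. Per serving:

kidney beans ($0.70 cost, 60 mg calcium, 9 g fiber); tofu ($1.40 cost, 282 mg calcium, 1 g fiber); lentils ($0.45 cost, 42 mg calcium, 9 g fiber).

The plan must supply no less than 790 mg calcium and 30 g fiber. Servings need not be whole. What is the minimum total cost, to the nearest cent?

The cheapest plan sits at a corner of the feasible region — with two constraints it uses at most two foods.
kidney beans only: max(790/60, 30/9) = 13.17 servings → $9.22.
tofu only: max(790/282, 30/1) = 30 servings → $42.00.
lentils only: max(790/42, 30/9) = 18.81 servings → $8.46.
kidney beans + tofu with both tight: 3.095 servings and 2.143 servings → $5.17.
kidney beans + lentils: the both-tight solution has a negative serving — not a feasible corner.
tofu + lentils with both tight: 2.344 servings and 3.073 servings → $4.66.
Cheapest feasible corner: $4.66.

$4.66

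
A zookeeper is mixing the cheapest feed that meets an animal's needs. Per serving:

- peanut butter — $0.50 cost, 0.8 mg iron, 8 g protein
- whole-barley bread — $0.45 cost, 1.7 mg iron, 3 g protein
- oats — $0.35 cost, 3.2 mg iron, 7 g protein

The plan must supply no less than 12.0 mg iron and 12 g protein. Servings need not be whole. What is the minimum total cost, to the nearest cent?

Check every corner: each single food scaled to meet both minima, and each pair solved so both constraints bind.
peanut butter only: max(12.0/0.8, 12/8) = 15 servings → $7.50.
whole-barley bread only: max(12.0/1.7, 12/3) = 7.059 servings → $3.18.
oats only: max(12.0/3.2, 12/7) = 3.75 servings → $1.31.
peanut butter + whole-barley bread: the both-tight solution has a negative serving — not a feasible corner.
peanut butter + oats: the both-tight solution has a negative serving — not a feasible corner.
whole-barley bread + oats: intersection lies outside the first quadrant.
The minimum over all feasible corners is $1.31.

$1.31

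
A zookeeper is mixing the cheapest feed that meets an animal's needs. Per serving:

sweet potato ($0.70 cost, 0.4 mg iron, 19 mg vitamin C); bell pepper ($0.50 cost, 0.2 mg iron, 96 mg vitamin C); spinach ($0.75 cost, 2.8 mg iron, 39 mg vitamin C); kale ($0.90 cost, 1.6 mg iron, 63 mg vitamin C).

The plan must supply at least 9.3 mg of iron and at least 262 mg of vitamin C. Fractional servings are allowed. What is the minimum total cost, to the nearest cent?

$3.13

With two linear requirements the optimum uses one or two foods; enumerate the corners.
sweet potato only: max(9.3/0.4, 262/19) = 23.25 servings → $16.27.
bell pepper only: max(9.3/0.2, 262/96) = 46.5 servings → $23.25.
spinach only: max(9.3/2.8, 262/39) = 6.718 servings → $5.04.
kale only: max(9.3/1.6, 262/63) = 5.812 servings → $5.23.
sweet potato + bell pepper: intersection lies outside the first quadrant.
sweet potato + spinach with both tight: 9.864 servings and 1.912 servings → $8.34.
sweet potato + kale with both targets exact would need a negative amount; discard.
bell pepper + spinach with both tight: 1.421 servings and 3.22 servings → $3.13.
bell pepper + kale with both targets exact would need a negative amount; discard.
spinach + kale with both tight: 1.462 servings and 3.254 servings → $4.02.
Cheapest feasible corner: $3.13.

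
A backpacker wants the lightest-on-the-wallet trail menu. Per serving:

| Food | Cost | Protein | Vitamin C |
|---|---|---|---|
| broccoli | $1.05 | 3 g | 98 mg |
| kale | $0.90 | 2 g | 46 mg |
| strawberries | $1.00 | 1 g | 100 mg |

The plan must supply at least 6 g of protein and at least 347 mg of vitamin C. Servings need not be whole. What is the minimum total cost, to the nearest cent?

$3.56

Two binding constraints pin down two serving amounts, so the optimal mix uses at most two foods. The candidates are each food alone (scaled to the tighter of protein/vitamin C) and each pair with both constraints tight.
broccoli only: max(6/3, 347/98) = 3.541 servings → $3.72.
kale only: max(6/2, 347/46) = 7.543 servings → $6.79.
strawberries only: max(6/1, 347/100) = 6 servings → $6.00.
broccoli + kale: the both-tight solution has a negative serving — not a feasible corner.
broccoli + strawberries with both tight: 1.252 servings and 2.243 servings → $3.56.
kale + strawberries with both tight: 1.643 servings and 2.714 servings → $4.19.
The minimum over all feasible corners is $3.56.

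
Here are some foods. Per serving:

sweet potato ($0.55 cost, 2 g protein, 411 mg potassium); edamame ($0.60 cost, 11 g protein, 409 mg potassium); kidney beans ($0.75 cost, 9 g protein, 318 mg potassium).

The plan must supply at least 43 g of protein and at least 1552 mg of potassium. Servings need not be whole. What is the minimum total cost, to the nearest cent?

$2.35

Check every corner: each single food scaled to meet both minima, and each pair solved so both constraints bind.
sweet potato only: max(43/2, 1552/411) = 21.5 servings → $11.82.
edamame only: max(43/11, 1552/409) = 3.909 servings → $2.35.
kidney beans only: max(43/9, 1552/318) = 4.881 servings → $3.66.
sweet potato + edamame with both targets exact would need a negative amount; discard.
sweet potato + kidney beans with both tight: 0.09598 servings and 4.756 servings → $3.62.
edamame + kidney beans with both tight: 1.607 servings and 2.814 servings → $3.07.
So the least-cost plan costs $2.35.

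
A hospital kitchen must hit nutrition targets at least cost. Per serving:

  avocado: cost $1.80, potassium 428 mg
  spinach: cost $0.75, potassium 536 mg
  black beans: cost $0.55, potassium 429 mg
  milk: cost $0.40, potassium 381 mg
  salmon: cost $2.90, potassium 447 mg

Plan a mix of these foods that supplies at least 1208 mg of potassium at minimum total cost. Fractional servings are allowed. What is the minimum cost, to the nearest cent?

Cost per mg of potassium: milk $0.0010, black beans $0.0013, spinach $0.0014, avocado $0.0042, salmon $0.0065.
With no serving limits, use only milk: 1208 mg / 381 mg = 3.171 servings × $0.40 = $1.27.

$1.27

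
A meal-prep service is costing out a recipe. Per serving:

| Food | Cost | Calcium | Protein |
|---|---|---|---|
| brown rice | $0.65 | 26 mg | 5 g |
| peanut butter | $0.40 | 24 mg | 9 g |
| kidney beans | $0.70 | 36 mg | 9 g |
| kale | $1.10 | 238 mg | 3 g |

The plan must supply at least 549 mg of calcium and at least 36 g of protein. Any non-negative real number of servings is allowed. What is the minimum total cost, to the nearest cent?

$3.50

Compare the cost at each extreme point of the feasible region.
brown rice only: max(549/26, 36/5) = 21.12 servings → $13.72.
peanut butter only: max(549/24, 36/9) = 22.88 servings → $9.15.
kidney beans only: max(549/36, 36/9) = 15.25 servings → $10.68.
kale only: max(549/238, 36/3) = 12 servings → $13.20.
brown rice + peanut butter with both targets exact would need a negative amount; discard.
brown rice + kidney beans: intersection lies outside the first quadrant.
brown rice + kale with both tight: 6.224 servings and 1.627 servings → $5.84.
peanut butter + kidney beans with both targets exact would need a negative amount; discard.
peanut butter + kale with both tight: 3.343 servings and 1.97 servings → $3.50.
kidney beans + kale with both tight: 3.403 servings and 1.792 servings → $4.35.
So the least-cost plan costs $3.50.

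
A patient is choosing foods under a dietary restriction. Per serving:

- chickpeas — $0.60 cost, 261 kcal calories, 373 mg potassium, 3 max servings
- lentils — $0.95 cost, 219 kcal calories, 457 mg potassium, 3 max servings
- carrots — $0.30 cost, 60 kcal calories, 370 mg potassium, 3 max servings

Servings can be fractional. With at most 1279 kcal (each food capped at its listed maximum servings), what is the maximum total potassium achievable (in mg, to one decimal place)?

3112.7 mg

Potassium per kcal: carrots 6.167, lentils 2.087, chickpeas 1.429.
Take 3 servings of carrots: uses 180 kcal, +1110.0 mg potassium (running total 1110.0 mg).
Take 3 servings of lentils: uses 657 kcal, +1371.0 mg potassium (running total 2481.0 mg).
Take 1.693 servings of chickpeas: uses 442 kcal, +631.7 mg potassium (running total 3112.7 mg).
Greedy by best ratio exhausts the calories allowance optimally: 3112.7 mg.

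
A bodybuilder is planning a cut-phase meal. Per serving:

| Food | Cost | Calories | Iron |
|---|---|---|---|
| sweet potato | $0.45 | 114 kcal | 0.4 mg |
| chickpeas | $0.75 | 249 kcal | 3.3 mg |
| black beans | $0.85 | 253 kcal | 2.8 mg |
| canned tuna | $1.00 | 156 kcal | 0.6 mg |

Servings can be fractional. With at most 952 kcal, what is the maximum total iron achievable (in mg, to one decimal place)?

12.6 mg

Iron per kcal: chickpeas 0.01325, black beans 0.01107, canned tuna 0.003846, sweet potato 0.003509.
With no serving limits, spend the whole calories allowance on chickpeas: 952 kcal / 249 kcal × 3.3 mg = 12.6 mg.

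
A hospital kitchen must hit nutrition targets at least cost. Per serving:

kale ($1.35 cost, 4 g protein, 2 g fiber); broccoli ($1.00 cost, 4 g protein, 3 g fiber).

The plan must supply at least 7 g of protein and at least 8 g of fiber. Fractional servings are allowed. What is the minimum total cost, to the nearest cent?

$2.67

Two binding constraints pin down two serving amounts, so the optimal mix uses at most two foods. The candidates are each food alone (scaled to the tighter of protein/fiber) and each pair with both constraints tight.
kale only: max(7/4, 8/2) = 4 servings → $5.40.
broccoli only: max(7/4, 8/3) = 2.667 servings → $2.67.
kale + broccoli with both targets exact would need a negative amount; discard.
Cheapest feasible corner: $2.67.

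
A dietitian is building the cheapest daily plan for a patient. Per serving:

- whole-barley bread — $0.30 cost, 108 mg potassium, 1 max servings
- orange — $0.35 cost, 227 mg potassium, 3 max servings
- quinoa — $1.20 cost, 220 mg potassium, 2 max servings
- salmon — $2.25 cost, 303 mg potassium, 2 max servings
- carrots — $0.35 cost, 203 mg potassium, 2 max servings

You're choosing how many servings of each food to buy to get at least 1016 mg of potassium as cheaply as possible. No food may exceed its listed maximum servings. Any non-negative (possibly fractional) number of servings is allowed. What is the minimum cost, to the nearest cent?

$1.63

Cost per mg of potassium: orange $0.0015, carrots $0.0017, whole-barley bread $0.0028, quinoa $0.0055, salmon $0.0074.
Take 3 servings of orange: +681.0 mg potassium for $1.05 (total $1.05, still need 335.0 mg).
Take 1.65 servings of carrots: +335.0 mg potassium for $0.58 (total $1.63, still need 0.0 mg).
Greedy by cheapest-per-mg is optimal for a single linear constraint, so the minimum cost is $1.63.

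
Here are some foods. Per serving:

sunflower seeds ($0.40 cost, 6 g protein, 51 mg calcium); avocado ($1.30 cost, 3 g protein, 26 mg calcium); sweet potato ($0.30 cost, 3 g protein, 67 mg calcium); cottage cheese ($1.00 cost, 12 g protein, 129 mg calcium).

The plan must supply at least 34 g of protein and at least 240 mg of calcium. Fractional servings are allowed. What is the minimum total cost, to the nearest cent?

Compare the cost at each extreme point of the feasible region.
sunflower seeds only: max(34/6, 240/51) = 5.667 servings → $2.27.
avocado only: max(34/3, 240/26) = 11.33 servings → $14.73.
sweet potato only: max(34/3, 240/67) = 11.33 servings → $3.40.
cottage cheese only: max(34/12, 240/129) = 2.833 servings → $2.83.
sunflower seeds + avocado with both targets exact would need a negative amount; discard.
sunflower seeds + sweet potato: intersection lies outside the first quadrant.
sunflower seeds + cottage cheese: intersection lies outside the first quadrant.
avocado + sweet potato with both targets exact would need a negative amount; discard.
avocado + cottage cheese: the both-tight solution has a negative serving — not a feasible corner.
sweet potato + cottage cheese: intersection lies outside the first quadrant.
So the least-cost plan costs $2.27.

$2.27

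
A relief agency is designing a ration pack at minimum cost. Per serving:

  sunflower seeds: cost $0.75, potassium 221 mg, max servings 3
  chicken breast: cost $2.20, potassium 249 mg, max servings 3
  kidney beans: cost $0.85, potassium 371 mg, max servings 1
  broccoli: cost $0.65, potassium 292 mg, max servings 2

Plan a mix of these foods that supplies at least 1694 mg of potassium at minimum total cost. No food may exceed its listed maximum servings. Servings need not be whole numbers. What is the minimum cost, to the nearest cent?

Cost per mg of potassium: broccoli $0.0022, kidney beans $0.0023, sunflower seeds $0.0034, chicken breast $0.0088.
Take 2 servings of broccoli: +584.0 mg potassium for $1.30 (total $1.30, still need 1110.0 mg).
Take 1 serving of kidney beans: +371.0 mg potassium for $0.85 (total $2.15, still need 739.0 mg).
Take 3 servings of sunflower seeds: +663.0 mg potassium for $2.25 (total $4.40, still need 76.0 mg).
Take 0.3052 servings of chicken breast: +76.0 mg potassium for $0.67 (total $5.07, still need 0.0 mg).
Greedy by cheapest-per-mg is optimal for a single linear constraint, so the minimum cost is $5.07.

$5.07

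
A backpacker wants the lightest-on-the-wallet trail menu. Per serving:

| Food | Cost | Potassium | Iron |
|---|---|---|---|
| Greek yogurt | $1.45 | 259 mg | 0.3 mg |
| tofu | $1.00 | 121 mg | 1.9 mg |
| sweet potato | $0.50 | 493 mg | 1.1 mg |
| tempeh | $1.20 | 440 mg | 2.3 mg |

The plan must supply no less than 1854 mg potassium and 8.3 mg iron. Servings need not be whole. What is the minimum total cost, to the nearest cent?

$3.77

This is a tiny linear program; its minimum lies at a vertex of the feasible set. List the vertices and price them.
Greek yogurt only: max(1854/259, 8.3/0.3) = 27.67 servings → $40.12.
tofu only: max(1854/121, 8.3/1.9) = 15.32 servings → $15.32.
sweet potato only: max(1854/493, 8.3/1.1) = 7.545 servings → $3.77.
tempeh only: max(1854/440, 8.3/2.3) = 4.214 servings → $5.06.
Greek yogurt + tofu with both tight: 5.525 servings and 3.496 servings → $11.51.
Greek yogurt + sweet potato with both targets exact would need a negative amount; discard.
Greek yogurt + tempeh with both tight: 1.32 servings and 3.436 servings → $6.04.
tofu + sweet potato with both tight: 2.554 servings and 3.134 servings → $4.12.
tofu + tempeh: intersection lies outside the first quadrant.
sweet potato + tempeh with both tight: 0.942 servings and 3.158 servings → $4.26.
So the least-cost plan costs $3.77.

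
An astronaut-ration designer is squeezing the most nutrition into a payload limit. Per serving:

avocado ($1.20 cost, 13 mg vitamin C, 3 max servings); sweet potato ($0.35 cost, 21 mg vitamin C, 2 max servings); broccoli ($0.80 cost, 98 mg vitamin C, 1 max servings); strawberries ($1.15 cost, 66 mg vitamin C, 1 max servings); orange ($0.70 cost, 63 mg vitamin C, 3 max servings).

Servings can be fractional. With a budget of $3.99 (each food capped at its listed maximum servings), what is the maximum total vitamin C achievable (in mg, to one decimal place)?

Vitamin C per dollar: broccoli 122.5, orange 90, sweet potato 60, strawberries 57.39, avocado 10.83.
Take 1 serving of broccoli: spends $0.80, +98.0 mg vitamin C (running total 98.0 mg).
Take 3 servings of orange: spends $2.10, +189.0 mg vitamin C (running total 287.0 mg).
Take 2 servings of sweet potato: spends $0.70, +42.0 mg vitamin C (running total 329.0 mg).
Take 0.3391 servings of strawberries: spends $0.39, +22.4 mg vitamin C (running total 351.4 mg).
Filling greedily by vitamin C-per-dollar is optimal for one linear limit, giving 351.4 mg.

351.4 mg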